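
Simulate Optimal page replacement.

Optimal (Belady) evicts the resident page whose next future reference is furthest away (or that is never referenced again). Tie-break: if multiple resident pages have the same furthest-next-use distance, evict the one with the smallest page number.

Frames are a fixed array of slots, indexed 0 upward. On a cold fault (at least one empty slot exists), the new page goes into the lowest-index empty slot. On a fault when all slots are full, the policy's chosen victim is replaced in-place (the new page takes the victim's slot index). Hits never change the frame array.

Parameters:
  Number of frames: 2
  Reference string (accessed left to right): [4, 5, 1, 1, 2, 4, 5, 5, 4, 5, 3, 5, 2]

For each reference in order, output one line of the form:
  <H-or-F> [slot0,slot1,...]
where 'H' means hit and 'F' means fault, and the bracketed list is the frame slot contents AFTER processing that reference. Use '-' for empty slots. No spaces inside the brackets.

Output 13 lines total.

F [4,-]
F [4,5]
F [4,1]
H [4,1]
F [4,2]
H [4,2]
F [4,5]
H [4,5]
H [4,5]
H [4,5]
F [3,5]
H [3,5]
F [2,5]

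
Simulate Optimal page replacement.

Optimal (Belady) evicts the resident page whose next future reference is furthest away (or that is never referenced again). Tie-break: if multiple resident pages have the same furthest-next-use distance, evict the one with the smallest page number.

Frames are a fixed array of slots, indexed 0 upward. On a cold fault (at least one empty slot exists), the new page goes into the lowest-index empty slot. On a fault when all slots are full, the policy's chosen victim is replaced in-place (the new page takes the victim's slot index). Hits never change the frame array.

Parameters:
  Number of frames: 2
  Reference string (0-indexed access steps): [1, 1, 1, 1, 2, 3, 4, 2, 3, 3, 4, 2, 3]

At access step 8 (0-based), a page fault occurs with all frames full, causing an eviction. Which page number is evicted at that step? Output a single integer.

Answer: 2

Derivation:
Step 0: ref 1 -> FAULT, frames=[1,-]
Step 1: ref 1 -> HIT, frames=[1,-]
Step 2: ref 1 -> HIT, frames=[1,-]
Step 3: ref 1 -> HIT, frames=[1,-]
Step 4: ref 2 -> FAULT, frames=[1,2]
Step 5: ref 3 -> FAULT, evict 1, frames=[3,2]
Step 6: ref 4 -> FAULT, evict 3, frames=[4,2]
Step 7: ref 2 -> HIT, frames=[4,2]
Step 8: ref 3 -> FAULT, evict 2, frames=[4,3]
At step 8: evicted page 2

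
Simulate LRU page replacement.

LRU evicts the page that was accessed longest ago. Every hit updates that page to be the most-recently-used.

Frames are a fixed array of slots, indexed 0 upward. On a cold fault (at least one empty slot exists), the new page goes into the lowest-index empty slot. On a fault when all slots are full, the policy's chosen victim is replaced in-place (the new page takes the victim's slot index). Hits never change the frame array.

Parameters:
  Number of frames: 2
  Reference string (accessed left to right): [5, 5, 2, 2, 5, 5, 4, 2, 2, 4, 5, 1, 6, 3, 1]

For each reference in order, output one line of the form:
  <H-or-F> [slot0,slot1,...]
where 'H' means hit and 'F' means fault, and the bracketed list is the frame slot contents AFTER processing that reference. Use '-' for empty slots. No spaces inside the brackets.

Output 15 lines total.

F [5,-]
H [5,-]
F [5,2]
H [5,2]
H [5,2]
H [5,2]
F [5,4]
F [2,4]
H [2,4]
H [2,4]
F [5,4]
F [5,1]
F [6,1]
F [6,3]
F [1,3]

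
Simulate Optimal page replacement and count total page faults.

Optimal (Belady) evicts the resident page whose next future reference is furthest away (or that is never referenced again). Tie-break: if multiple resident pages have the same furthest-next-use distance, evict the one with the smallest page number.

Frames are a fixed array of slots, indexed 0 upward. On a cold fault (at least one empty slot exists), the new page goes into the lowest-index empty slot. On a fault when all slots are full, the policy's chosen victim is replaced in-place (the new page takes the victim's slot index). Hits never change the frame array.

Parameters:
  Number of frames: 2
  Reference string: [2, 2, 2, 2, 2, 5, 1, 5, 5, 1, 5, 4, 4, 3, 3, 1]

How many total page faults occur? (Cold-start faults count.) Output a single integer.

Answer: 5

Derivation:
Step 0: ref 2 → FAULT, frames=[2,-]
Step 1: ref 2 → HIT, frames=[2,-]
Step 2: ref 2 → HIT, frames=[2,-]
Step 3: ref 2 → HIT, frames=[2,-]
Step 4: ref 2 → HIT, frames=[2,-]
Step 5: ref 5 → FAULT, frames=[2,5]
Step 6: ref 1 → FAULT (evict 2), frames=[1,5]
Step 7: ref 5 → HIT, frames=[1,5]
Step 8: ref 5 → HIT, frames=[1,5]
Step 9: ref 1 → HIT, frames=[1,5]
Step 10: ref 5 → HIT, frames=[1,5]
Step 11: ref 4 → FAULT (evict 5), frames=[1,4]
Step 12: ref 4 → HIT, frames=[1,4]
Step 13: ref 3 → FAULT (evict 4), frames=[1,3]
Step 14: ref 3 → HIT, frames=[1,3]
Step 15: ref 1 → HIT, frames=[1,3]
Total faults: 5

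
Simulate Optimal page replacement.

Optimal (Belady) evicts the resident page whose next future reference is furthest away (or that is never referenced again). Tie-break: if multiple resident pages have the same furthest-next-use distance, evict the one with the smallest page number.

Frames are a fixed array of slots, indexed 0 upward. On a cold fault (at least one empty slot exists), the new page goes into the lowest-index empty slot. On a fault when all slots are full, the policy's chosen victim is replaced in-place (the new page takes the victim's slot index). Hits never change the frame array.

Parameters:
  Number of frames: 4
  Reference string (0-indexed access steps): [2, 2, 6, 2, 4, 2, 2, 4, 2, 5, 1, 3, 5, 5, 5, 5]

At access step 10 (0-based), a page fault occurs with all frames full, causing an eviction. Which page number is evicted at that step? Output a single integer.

Answer: 2

Derivation:
Step 0: ref 2 -> FAULT, frames=[2,-,-,-]
Step 1: ref 2 -> HIT, frames=[2,-,-,-]
Step 2: ref 6 -> FAULT, frames=[2,6,-,-]
Step 3: ref 2 -> HIT, frames=[2,6,-,-]
Step 4: ref 4 -> FAULT, frames=[2,6,4,-]
Step 5: ref 2 -> HIT, frames=[2,6,4,-]
Step 6: ref 2 -> HIT, frames=[2,6,4,-]
Step 7: ref 4 -> HIT, frames=[2,6,4,-]
Step 8: ref 2 -> HIT, frames=[2,6,4,-]
Step 9: ref 5 -> FAULT, frames=[2,6,4,5]
Step 10: ref 1 -> FAULT, evict 2, frames=[1,6,4,5]
At step 10: evicted page 2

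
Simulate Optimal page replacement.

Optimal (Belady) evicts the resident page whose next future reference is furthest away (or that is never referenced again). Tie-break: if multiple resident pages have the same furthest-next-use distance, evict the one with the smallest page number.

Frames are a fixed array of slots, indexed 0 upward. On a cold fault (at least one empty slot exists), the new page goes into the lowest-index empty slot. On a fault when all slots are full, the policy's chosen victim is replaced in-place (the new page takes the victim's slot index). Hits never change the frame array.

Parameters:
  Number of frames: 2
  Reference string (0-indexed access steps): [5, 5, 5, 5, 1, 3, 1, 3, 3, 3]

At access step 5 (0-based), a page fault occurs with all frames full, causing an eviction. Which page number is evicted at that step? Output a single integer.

Step 0: ref 5 -> FAULT, frames=[5,-]
Step 1: ref 5 -> HIT, frames=[5,-]
Step 2: ref 5 -> HIT, frames=[5,-]
Step 3: ref 5 -> HIT, frames=[5,-]
Step 4: ref 1 -> FAULT, frames=[5,1]
Step 5: ref 3 -> FAULT, evict 5, frames=[3,1]
At step 5: evicted page 5

Answer: 5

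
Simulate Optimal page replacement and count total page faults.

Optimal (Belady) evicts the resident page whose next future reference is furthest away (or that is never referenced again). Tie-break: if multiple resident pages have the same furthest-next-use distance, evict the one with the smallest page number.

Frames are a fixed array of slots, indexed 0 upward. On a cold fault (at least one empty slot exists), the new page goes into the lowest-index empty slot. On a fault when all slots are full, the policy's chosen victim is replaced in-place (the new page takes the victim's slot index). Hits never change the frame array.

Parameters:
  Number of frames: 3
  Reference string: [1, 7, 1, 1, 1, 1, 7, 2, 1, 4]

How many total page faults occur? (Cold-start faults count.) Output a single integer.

Answer: 4

Derivation:
Step 0: ref 1 → FAULT, frames=[1,-,-]
Step 1: ref 7 → FAULT, frames=[1,7,-]
Step 2: ref 1 → HIT, frames=[1,7,-]
Step 3: ref 1 → HIT, frames=[1,7,-]
Step 4: ref 1 → HIT, frames=[1,7,-]
Step 5: ref 1 → HIT, frames=[1,7,-]
Step 6: ref 7 → HIT, frames=[1,7,-]
Step 7: ref 2 → FAULT, frames=[1,7,2]
Step 8: ref 1 → HIT, frames=[1,7,2]
Step 9: ref 4 → FAULT (evict 1), frames=[4,7,2]
Total faults: 4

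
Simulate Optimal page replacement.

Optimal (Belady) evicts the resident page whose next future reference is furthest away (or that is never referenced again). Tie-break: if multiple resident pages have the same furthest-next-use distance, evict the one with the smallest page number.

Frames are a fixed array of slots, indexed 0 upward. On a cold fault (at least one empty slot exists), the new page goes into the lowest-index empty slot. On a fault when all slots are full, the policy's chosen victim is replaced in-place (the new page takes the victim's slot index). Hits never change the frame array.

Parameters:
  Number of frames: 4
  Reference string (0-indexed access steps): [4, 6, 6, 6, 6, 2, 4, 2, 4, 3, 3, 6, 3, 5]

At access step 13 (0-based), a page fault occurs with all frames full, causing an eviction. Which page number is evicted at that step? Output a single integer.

Answer: 2

Derivation:
Step 0: ref 4 -> FAULT, frames=[4,-,-,-]
Step 1: ref 6 -> FAULT, frames=[4,6,-,-]
Step 2: ref 6 -> HIT, frames=[4,6,-,-]
Step 3: ref 6 -> HIT, frames=[4,6,-,-]
Step 4: ref 6 -> HIT, frames=[4,6,-,-]
Step 5: ref 2 -> FAULT, frames=[4,6,2,-]
Step 6: ref 4 -> HIT, frames=[4,6,2,-]
Step 7: ref 2 -> HIT, frames=[4,6,2,-]
Step 8: ref 4 -> HIT, frames=[4,6,2,-]
Step 9: ref 3 -> FAULT, frames=[4,6,2,3]
Step 10: ref 3 -> HIT, frames=[4,6,2,3]
Step 11: ref 6 -> HIT, frames=[4,6,2,3]
Step 12: ref 3 -> HIT, frames=[4,6,2,3]
Step 13: ref 5 -> FAULT, evict 2, frames=[4,6,5,3]
At step 13: evicted page 2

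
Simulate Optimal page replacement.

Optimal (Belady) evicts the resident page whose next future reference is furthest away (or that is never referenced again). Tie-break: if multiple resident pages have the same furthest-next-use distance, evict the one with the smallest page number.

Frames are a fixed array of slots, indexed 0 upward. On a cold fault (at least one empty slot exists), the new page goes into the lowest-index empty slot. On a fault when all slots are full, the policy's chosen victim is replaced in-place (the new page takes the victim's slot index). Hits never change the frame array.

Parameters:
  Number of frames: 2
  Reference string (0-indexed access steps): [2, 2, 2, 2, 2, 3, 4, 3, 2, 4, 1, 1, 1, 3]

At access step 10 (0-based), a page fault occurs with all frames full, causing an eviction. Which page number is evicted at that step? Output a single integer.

Step 0: ref 2 -> FAULT, frames=[2,-]
Step 1: ref 2 -> HIT, frames=[2,-]
Step 2: ref 2 -> HIT, frames=[2,-]
Step 3: ref 2 -> HIT, frames=[2,-]
Step 4: ref 2 -> HIT, frames=[2,-]
Step 5: ref 3 -> FAULT, frames=[2,3]
Step 6: ref 4 -> FAULT, evict 2, frames=[4,3]
Step 7: ref 3 -> HIT, frames=[4,3]
Step 8: ref 2 -> FAULT, evict 3, frames=[4,2]
Step 9: ref 4 -> HIT, frames=[4,2]
Step 10: ref 1 -> FAULT, evict 2, frames=[4,1]
At step 10: evicted page 2

Answer: 2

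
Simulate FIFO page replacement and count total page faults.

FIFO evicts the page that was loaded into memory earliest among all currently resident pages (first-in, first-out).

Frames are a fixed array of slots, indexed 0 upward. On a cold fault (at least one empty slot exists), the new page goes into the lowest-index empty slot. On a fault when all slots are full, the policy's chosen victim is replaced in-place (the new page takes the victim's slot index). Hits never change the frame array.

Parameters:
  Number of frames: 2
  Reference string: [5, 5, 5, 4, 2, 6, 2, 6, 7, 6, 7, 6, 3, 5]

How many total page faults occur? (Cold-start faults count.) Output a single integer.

Answer: 7

Derivation:
Step 0: ref 5 → FAULT, frames=[5,-]
Step 1: ref 5 → HIT, frames=[5,-]
Step 2: ref 5 → HIT, frames=[5,-]
Step 3: ref 4 → FAULT, frames=[5,4]
Step 4: ref 2 → FAULT (evict 5), frames=[2,4]
Step 5: ref 6 → FAULT (evict 4), frames=[2,6]
Step 6: ref 2 → HIT, frames=[2,6]
Step 7: ref 6 → HIT, frames=[2,6]
Step 8: ref 7 → FAULT (evict 2), frames=[7,6]
Step 9: ref 6 → HIT, frames=[7,6]
Step 10: ref 7 → HIT, frames=[7,6]
Step 11: ref 6 → HIT, frames=[7,6]
Step 12: ref 3 → FAULT (evict 6), frames=[7,3]
Step 13: ref 5 → FAULT (evict 7), frames=[5,3]
Total faults: 7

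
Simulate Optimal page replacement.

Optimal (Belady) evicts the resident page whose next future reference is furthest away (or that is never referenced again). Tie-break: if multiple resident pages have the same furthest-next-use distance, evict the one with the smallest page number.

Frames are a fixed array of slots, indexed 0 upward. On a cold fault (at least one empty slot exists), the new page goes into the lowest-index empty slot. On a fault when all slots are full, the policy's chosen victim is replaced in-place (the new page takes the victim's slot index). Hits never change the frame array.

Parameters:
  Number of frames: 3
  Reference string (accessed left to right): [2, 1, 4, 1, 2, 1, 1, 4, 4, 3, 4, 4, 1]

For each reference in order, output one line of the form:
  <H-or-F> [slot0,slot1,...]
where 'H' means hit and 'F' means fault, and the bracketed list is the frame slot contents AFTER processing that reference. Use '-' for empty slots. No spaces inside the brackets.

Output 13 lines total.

F [2,-,-]
F [2,1,-]
F [2,1,4]
H [2,1,4]
H [2,1,4]
H [2,1,4]
H [2,1,4]
H [2,1,4]
H [2,1,4]
F [3,1,4]
H [3,1,4]
H [3,1,4]
H [3,1,4]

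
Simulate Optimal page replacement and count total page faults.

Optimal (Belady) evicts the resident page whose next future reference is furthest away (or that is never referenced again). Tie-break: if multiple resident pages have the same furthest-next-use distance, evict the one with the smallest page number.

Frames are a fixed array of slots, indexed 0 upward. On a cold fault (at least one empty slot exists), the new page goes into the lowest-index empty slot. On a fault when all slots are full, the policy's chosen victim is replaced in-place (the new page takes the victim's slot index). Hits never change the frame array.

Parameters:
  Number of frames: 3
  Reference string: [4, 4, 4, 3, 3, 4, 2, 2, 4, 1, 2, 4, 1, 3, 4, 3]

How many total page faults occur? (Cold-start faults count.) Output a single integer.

Step 0: ref 4 → FAULT, frames=[4,-,-]
Step 1: ref 4 → HIT, frames=[4,-,-]
Step 2: ref 4 → HIT, frames=[4,-,-]
Step 3: ref 3 → FAULT, frames=[4,3,-]
Step 4: ref 3 → HIT, frames=[4,3,-]
Step 5: ref 4 → HIT, frames=[4,3,-]
Step 6: ref 2 → FAULT, frames=[4,3,2]
Step 7: ref 2 → HIT, frames=[4,3,2]
Step 8: ref 4 → HIT, frames=[4,3,2]
Step 9: ref 1 → FAULT (evict 3), frames=[4,1,2]
Step 10: ref 2 → HIT, frames=[4,1,2]
Step 11: ref 4 → HIT, frames=[4,1,2]
Step 12: ref 1 → HIT, frames=[4,1,2]
Step 13: ref 3 → FAULT (evict 1), frames=[4,3,2]
Step 14: ref 4 → HIT, frames=[4,3,2]
Step 15: ref 3 → HIT, frames=[4,3,2]
Total faults: 5

Answer: 5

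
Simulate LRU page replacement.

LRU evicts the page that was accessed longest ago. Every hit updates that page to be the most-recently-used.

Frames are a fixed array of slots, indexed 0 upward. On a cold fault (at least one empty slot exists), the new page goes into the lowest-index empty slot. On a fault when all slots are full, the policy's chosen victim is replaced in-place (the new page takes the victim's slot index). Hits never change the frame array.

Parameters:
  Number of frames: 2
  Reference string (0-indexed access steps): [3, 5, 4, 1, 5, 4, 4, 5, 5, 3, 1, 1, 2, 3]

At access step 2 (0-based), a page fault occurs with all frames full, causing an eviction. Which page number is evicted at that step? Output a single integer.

Step 0: ref 3 -> FAULT, frames=[3,-]
Step 1: ref 5 -> FAULT, frames=[3,5]
Step 2: ref 4 -> FAULT, evict 3, frames=[4,5]
At step 2: evicted page 3

Answer: 3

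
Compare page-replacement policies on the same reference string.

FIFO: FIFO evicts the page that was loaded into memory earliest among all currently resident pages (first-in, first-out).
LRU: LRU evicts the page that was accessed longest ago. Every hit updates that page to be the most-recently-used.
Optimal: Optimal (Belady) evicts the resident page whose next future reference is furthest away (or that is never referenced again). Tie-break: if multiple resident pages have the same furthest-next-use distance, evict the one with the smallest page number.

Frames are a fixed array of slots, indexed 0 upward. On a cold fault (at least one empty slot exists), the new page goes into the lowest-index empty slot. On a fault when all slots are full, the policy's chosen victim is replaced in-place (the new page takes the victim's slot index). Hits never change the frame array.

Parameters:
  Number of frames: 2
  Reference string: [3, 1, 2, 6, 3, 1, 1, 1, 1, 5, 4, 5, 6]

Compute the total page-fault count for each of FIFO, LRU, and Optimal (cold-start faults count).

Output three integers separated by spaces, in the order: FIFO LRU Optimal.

Answer: 9 9 8

Derivation:
--- FIFO ---
  step 0: ref 3 -> FAULT, frames=[3,-] (faults so far: 1)
  step 1: ref 1 -> FAULT, frames=[3,1] (faults so far: 2)
  step 2: ref 2 -> FAULT, evict 3, frames=[2,1] (faults so far: 3)
  step 3: ref 6 -> FAULT, evict 1, frames=[2,6] (faults so far: 4)
  step 4: ref 3 -> FAULT, evict 2, frames=[3,6] (faults so far: 5)
  step 5: ref 1 -> FAULT, evict 6, frames=[3,1] (faults so far: 6)
  step 6: ref 1 -> HIT, frames=[3,1] (faults so far: 6)
  step 7: ref 1 -> HIT, frames=[3,1] (faults so far: 6)
  step 8: ref 1 -> HIT, frames=[3,1] (faults so far: 6)
  step 9: ref 5 -> FAULT, evict 3, frames=[5,1] (faults so far: 7)
  step 10: ref 4 -> FAULT, evict 1, frames=[5,4] (faults so far: 8)
  step 11: ref 5 -> HIT, frames=[5,4] (faults so far: 8)
  step 12: ref 6 -> FAULT, evict 5, frames=[6,4] (faults so far: 9)
  FIFO total faults: 9
--- LRU ---
  step 0: ref 3 -> FAULT, frames=[3,-] (faults so far: 1)
  step 1: ref 1 -> FAULT, frames=[3,1] (faults so far: 2)
  step 2: ref 2 -> FAULT, evict 3, frames=[2,1] (faults so far: 3)
  step 3: ref 6 -> FAULT, evict 1, frames=[2,6] (faults so far: 4)
  step 4: ref 3 -> FAULT, evict 2, frames=[3,6] (faults so far: 5)
  step 5: ref 1 -> FAULT, evict 6, frames=[3,1] (faults so far: 6)
  step 6: ref 1 -> HIT, frames=[3,1] (faults so far: 6)
  step 7: ref 1 -> HIT, frames=[3,1] (faults so far: 6)
  step 8: ref 1 -> HIT, frames=[3,1] (faults so far: 6)
  step 9: ref 5 -> FAULT, evict 3, frames=[5,1] (faults so far: 7)
  step 10: ref 4 -> FAULT, evict 1, frames=[5,4] (faults so far: 8)
  step 11: ref 5 -> HIT, frames=[5,4] (faults so far: 8)
  step 12: ref 6 -> FAULT, evict 4, frames=[5,6] (faults so far: 9)
  LRU total faults: 9
--- Optimal ---
  step 0: ref 3 -> FAULT, frames=[3,-] (faults so far: 1)
  step 1: ref 1 -> FAULT, frames=[3,1] (faults so far: 2)
  step 2: ref 2 -> FAULT, evict 1, frames=[3,2] (faults so far: 3)
  step 3: ref 6 -> FAULT, evict 2, frames=[3,6] (faults so far: 4)
  step 4: ref 3 -> HIT, frames=[3,6] (faults so far: 4)
  step 5: ref 1 -> FAULT, evict 3, frames=[1,6] (faults so far: 5)
  step 6: ref 1 -> HIT, frames=[1,6] (faults so far: 5)
  step 7: ref 1 -> HIT, frames=[1,6] (faults so far: 5)
  step 8: ref 1 -> HIT, frames=[1,6] (faults so far: 5)
  step 9: ref 5 -> FAULT, evict 1, frames=[5,6] (faults so far: 6)
  step 10: ref 4 -> FAULT, evict 6, frames=[5,4] (faults so far: 7)
  step 11: ref 5 -> HIT, frames=[5,4] (faults so far: 7)
  step 12: ref 6 -> FAULT, evict 4, frames=[5,6] (faults so far: 8)
  Optimal total faults: 8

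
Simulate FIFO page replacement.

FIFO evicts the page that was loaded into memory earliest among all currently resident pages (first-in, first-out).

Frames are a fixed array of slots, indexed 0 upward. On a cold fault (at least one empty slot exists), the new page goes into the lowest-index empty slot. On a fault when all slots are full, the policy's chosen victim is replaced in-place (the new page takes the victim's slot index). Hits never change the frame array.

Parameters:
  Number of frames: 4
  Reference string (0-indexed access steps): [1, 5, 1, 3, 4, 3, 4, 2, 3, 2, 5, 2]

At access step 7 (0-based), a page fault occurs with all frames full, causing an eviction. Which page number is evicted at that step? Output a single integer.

Answer: 1

Derivation:
Step 0: ref 1 -> FAULT, frames=[1,-,-,-]
Step 1: ref 5 -> FAULT, frames=[1,5,-,-]
Step 2: ref 1 -> HIT, frames=[1,5,-,-]
Step 3: ref 3 -> FAULT, frames=[1,5,3,-]
Step 4: ref 4 -> FAULT, frames=[1,5,3,4]
Step 5: ref 3 -> HIT, frames=[1,5,3,4]
Step 6: ref 4 -> HIT, frames=[1,5,3,4]
Step 7: ref 2 -> FAULT, evict 1, frames=[2,5,3,4]
At step 7: evicted page 1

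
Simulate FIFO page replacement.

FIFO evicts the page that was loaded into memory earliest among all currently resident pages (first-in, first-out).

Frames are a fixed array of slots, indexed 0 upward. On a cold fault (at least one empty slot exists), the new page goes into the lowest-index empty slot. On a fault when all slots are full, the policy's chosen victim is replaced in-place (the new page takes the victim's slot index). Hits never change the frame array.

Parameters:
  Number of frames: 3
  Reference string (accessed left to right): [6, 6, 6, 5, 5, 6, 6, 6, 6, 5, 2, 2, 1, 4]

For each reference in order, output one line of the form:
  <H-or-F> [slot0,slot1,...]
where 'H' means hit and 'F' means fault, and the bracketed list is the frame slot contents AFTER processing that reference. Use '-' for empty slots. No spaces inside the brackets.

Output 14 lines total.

F [6,-,-]
H [6,-,-]
H [6,-,-]
F [6,5,-]
H [6,5,-]
H [6,5,-]
H [6,5,-]
H [6,5,-]
H [6,5,-]
H [6,5,-]
F [6,5,2]
H [6,5,2]
F [1,5,2]
F [1,4,2]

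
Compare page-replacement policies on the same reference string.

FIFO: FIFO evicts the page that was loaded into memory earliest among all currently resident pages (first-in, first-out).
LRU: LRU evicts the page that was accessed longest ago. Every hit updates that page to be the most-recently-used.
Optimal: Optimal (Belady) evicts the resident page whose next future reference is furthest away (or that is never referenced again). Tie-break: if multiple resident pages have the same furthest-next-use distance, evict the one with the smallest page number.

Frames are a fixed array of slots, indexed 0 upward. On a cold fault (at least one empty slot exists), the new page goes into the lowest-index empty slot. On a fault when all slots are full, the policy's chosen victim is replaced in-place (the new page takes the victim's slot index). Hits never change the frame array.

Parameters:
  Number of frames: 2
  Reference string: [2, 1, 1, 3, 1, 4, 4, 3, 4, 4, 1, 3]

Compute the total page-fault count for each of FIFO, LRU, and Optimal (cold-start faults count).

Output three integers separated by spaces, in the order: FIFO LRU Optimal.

--- FIFO ---
  step 0: ref 2 -> FAULT, frames=[2,-] (faults so far: 1)
  step 1: ref 1 -> FAULT, frames=[2,1] (faults so far: 2)
  step 2: ref 1 -> HIT, frames=[2,1] (faults so far: 2)
  step 3: ref 3 -> FAULT, evict 2, frames=[3,1] (faults so far: 3)
  step 4: ref 1 -> HIT, frames=[3,1] (faults so far: 3)
  step 5: ref 4 -> FAULT, evict 1, frames=[3,4] (faults so far: 4)
  step 6: ref 4 -> HIT, frames=[3,4] (faults so far: 4)
  step 7: ref 3 -> HIT, frames=[3,4] (faults so far: 4)
  step 8: ref 4 -> HIT, frames=[3,4] (faults so far: 4)
  step 9: ref 4 -> HIT, frames=[3,4] (faults so far: 4)
  step 10: ref 1 -> FAULT, evict 3, frames=[1,4] (faults so far: 5)
  step 11: ref 3 -> FAULT, evict 4, frames=[1,3] (faults so far: 6)
  FIFO total faults: 6
--- LRU ---
  step 0: ref 2 -> FAULT, frames=[2,-] (faults so far: 1)
  step 1: ref 1 -> FAULT, frames=[2,1] (faults so far: 2)
  step 2: ref 1 -> HIT, frames=[2,1] (faults so far: 2)
  step 3: ref 3 -> FAULT, evict 2, frames=[3,1] (faults so far: 3)
  step 4: ref 1 -> HIT, frames=[3,1] (faults so far: 3)
  step 5: ref 4 -> FAULT, evict 3, frames=[4,1] (faults so far: 4)
  step 6: ref 4 -> HIT, frames=[4,1] (faults so far: 4)
  step 7: ref 3 -> FAULT, evict 1, frames=[4,3] (faults so far: 5)
  step 8: ref 4 -> HIT, frames=[4,3] (faults so far: 5)
  step 9: ref 4 -> HIT, frames=[4,3] (faults so far: 5)
  step 10: ref 1 -> FAULT, evict 3, frames=[4,1] (faults so far: 6)
  step 11: ref 3 -> FAULT, evict 4, frames=[3,1] (faults so far: 7)
  LRU total faults: 7
--- Optimal ---
  step 0: ref 2 -> FAULT, frames=[2,-] (faults so far: 1)
  step 1: ref 1 -> FAULT, frames=[2,1] (faults so far: 2)
  step 2: ref 1 -> HIT, frames=[2,1] (faults so far: 2)
  step 3: ref 3 -> FAULT, evict 2, frames=[3,1] (faults so far: 3)
  step 4: ref 1 -> HIT, frames=[3,1] (faults so far: 3)
  step 5: ref 4 -> FAULT, evict 1, frames=[3,4] (faults so far: 4)
  step 6: ref 4 -> HIT, frames=[3,4] (faults so far: 4)
  step 7: ref 3 -> HIT, frames=[3,4] (faults so far: 4)
  step 8: ref 4 -> HIT, frames=[3,4] (faults so far: 4)
  step 9: ref 4 -> HIT, frames=[3,4] (faults so far: 4)
  step 10: ref 1 -> FAULT, evict 4, frames=[3,1] (faults so far: 5)
  step 11: ref 3 -> HIT, frames=[3,1] (faults so far: 5)
  Optimal total faults: 5

Answer: 6 7 5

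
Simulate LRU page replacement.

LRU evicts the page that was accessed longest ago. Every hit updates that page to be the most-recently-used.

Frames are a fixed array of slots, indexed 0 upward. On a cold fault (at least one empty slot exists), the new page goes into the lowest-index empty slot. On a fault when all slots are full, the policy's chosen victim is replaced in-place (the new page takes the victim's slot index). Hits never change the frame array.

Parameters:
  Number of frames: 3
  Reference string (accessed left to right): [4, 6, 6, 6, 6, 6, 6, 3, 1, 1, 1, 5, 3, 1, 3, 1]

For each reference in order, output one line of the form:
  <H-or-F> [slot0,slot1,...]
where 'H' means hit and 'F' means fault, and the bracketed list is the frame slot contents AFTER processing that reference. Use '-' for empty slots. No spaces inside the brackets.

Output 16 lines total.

F [4,-,-]
F [4,6,-]
H [4,6,-]
H [4,6,-]
H [4,6,-]
H [4,6,-]
H [4,6,-]
F [4,6,3]
F [1,6,3]
H [1,6,3]
H [1,6,3]
F [1,5,3]
H [1,5,3]
H [1,5,3]
H [1,5,3]
H [1,5,3]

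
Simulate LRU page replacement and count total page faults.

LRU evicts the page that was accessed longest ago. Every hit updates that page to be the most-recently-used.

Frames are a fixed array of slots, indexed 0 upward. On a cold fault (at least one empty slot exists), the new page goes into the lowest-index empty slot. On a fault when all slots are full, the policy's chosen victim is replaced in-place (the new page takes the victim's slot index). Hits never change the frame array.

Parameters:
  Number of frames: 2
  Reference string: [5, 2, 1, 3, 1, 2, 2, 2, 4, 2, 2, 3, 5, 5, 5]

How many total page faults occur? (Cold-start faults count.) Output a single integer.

Step 0: ref 5 → FAULT, frames=[5,-]
Step 1: ref 2 → FAULT, frames=[5,2]
Step 2: ref 1 → FAULT (evict 5), frames=[1,2]
Step 3: ref 3 → FAULT (evict 2), frames=[1,3]
Step 4: ref 1 → HIT, frames=[1,3]
Step 5: ref 2 → FAULT (evict 3), frames=[1,2]
Step 6: ref 2 → HIT, frames=[1,2]
Step 7: ref 2 → HIT, frames=[1,2]
Step 8: ref 4 → FAULT (evict 1), frames=[4,2]
Step 9: ref 2 → HIT, frames=[4,2]
Step 10: ref 2 → HIT, frames=[4,2]
Step 11: ref 3 → FAULT (evict 4), frames=[3,2]
Step 12: ref 5 → FAULT (evict 2), frames=[3,5]
Step 13: ref 5 → HIT, frames=[3,5]
Step 14: ref 5 → HIT, frames=[3,5]
Total faults: 8

Answer: 8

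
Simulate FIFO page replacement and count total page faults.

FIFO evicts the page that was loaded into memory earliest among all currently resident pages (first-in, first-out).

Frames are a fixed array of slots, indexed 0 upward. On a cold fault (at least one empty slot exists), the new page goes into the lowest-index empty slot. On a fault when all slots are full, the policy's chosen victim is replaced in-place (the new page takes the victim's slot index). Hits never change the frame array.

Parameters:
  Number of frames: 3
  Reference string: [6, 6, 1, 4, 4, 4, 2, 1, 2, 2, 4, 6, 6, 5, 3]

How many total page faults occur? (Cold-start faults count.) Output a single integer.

Step 0: ref 6 → FAULT, frames=[6,-,-]
Step 1: ref 6 → HIT, frames=[6,-,-]
Step 2: ref 1 → FAULT, frames=[6,1,-]
Step 3: ref 4 → FAULT, frames=[6,1,4]
Step 4: ref 4 → HIT, frames=[6,1,4]
Step 5: ref 4 → HIT, frames=[6,1,4]
Step 6: ref 2 → FAULT (evict 6), frames=[2,1,4]
Step 7: ref 1 → HIT, frames=[2,1,4]
Step 8: ref 2 → HIT, frames=[2,1,4]
Step 9: ref 2 → HIT, frames=[2,1,4]
Step 10: ref 4 → HIT, frames=[2,1,4]
Step 11: ref 6 → FAULT (evict 1), frames=[2,6,4]
Step 12: ref 6 → HIT, frames=[2,6,4]
Step 13: ref 5 → FAULT (evict 4), frames=[2,6,5]
Step 14: ref 3 → FAULT (evict 2), frames=[3,6,5]
Total faults: 7

Answer: 7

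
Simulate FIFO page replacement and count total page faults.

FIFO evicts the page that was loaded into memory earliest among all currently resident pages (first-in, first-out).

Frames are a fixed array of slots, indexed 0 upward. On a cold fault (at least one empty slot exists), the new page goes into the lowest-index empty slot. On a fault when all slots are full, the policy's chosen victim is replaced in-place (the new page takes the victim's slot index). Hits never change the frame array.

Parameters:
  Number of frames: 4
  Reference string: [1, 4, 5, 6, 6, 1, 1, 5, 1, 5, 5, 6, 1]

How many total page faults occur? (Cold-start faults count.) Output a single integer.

Step 0: ref 1 → FAULT, frames=[1,-,-,-]
Step 1: ref 4 → FAULT, frames=[1,4,-,-]
Step 2: ref 5 → FAULT, frames=[1,4,5,-]
Step 3: ref 6 → FAULT, frames=[1,4,5,6]
Step 4: ref 6 → HIT, frames=[1,4,5,6]
Step 5: ref 1 → HIT, frames=[1,4,5,6]
Step 6: ref 1 → HIT, frames=[1,4,5,6]
Step 7: ref 5 → HIT, frames=[1,4,5,6]
Step 8: ref 1 → HIT, frames=[1,4,5,6]
Step 9: ref 5 → HIT, frames=[1,4,5,6]
Step 10: ref 5 → HIT, frames=[1,4,5,6]
Step 11: ref 6 → HIT, frames=[1,4,5,6]
Step 12: ref 1 → HIT, frames=[1,4,5,6]
Total faults: 4

Answer: 4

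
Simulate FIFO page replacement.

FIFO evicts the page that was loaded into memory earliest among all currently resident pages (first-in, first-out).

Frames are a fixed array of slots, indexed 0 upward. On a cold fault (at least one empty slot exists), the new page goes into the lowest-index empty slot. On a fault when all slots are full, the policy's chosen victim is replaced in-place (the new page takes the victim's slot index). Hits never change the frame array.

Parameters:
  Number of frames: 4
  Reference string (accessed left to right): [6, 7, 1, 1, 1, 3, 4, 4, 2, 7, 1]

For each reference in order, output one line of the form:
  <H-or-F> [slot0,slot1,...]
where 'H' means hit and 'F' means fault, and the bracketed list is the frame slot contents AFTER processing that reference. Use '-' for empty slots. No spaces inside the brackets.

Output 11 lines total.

F [6,-,-,-]
F [6,7,-,-]
F [6,7,1,-]
H [6,7,1,-]
H [6,7,1,-]
F [6,7,1,3]
F [4,7,1,3]
H [4,7,1,3]
F [4,2,1,3]
F [4,2,7,3]
F [4,2,7,1]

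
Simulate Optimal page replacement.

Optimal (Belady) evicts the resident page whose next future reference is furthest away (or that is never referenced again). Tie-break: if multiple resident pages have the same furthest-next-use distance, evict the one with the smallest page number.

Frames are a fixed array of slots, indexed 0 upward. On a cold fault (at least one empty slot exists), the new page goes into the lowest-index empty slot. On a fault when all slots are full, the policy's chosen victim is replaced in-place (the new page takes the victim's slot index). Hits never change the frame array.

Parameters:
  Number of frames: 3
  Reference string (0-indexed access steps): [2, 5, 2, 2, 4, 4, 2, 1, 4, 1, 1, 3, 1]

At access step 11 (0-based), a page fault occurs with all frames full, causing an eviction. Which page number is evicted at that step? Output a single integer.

Step 0: ref 2 -> FAULT, frames=[2,-,-]
Step 1: ref 5 -> FAULT, frames=[2,5,-]
Step 2: ref 2 -> HIT, frames=[2,5,-]
Step 3: ref 2 -> HIT, frames=[2,5,-]
Step 4: ref 4 -> FAULT, frames=[2,5,4]
Step 5: ref 4 -> HIT, frames=[2,5,4]
Step 6: ref 2 -> HIT, frames=[2,5,4]
Step 7: ref 1 -> FAULT, evict 2, frames=[1,5,4]
Step 8: ref 4 -> HIT, frames=[1,5,4]
Step 9: ref 1 -> HIT, frames=[1,5,4]
Step 10: ref 1 -> HIT, frames=[1,5,4]
Step 11: ref 3 -> FAULT, evict 4, frames=[1,5,3]
At step 11: evicted page 4

Answer: 4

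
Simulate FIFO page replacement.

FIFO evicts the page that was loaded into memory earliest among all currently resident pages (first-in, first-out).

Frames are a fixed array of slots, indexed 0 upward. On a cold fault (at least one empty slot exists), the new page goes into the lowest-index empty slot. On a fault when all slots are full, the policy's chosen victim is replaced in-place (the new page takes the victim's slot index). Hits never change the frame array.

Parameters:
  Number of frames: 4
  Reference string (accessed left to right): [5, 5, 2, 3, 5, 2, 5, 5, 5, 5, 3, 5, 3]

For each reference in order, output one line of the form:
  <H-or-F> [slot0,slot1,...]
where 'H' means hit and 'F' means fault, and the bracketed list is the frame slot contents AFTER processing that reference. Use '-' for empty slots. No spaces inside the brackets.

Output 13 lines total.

F [5,-,-,-]
H [5,-,-,-]
F [5,2,-,-]
F [5,2,3,-]
H [5,2,3,-]
H [5,2,3,-]
H [5,2,3,-]
H [5,2,3,-]
H [5,2,3,-]
H [5,2,3,-]
H [5,2,3,-]
H [5,2,3,-]
H [5,2,3,-]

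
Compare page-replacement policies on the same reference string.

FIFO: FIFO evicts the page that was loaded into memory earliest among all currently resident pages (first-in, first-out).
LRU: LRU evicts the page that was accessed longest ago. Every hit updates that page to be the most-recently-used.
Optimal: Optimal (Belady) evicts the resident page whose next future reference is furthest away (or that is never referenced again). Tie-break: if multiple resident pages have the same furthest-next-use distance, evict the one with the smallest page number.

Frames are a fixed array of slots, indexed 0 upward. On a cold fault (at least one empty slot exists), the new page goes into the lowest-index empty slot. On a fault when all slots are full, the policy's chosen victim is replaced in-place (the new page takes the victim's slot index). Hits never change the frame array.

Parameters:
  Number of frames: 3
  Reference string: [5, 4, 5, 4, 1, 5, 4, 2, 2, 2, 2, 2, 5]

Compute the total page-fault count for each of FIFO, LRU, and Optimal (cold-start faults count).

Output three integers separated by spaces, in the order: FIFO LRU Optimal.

--- FIFO ---
  step 0: ref 5 -> FAULT, frames=[5,-,-] (faults so far: 1)
  step 1: ref 4 -> FAULT, frames=[5,4,-] (faults so far: 2)
  step 2: ref 5 -> HIT, frames=[5,4,-] (faults so far: 2)
  step 3: ref 4 -> HIT, frames=[5,4,-] (faults so far: 2)
  step 4: ref 1 -> FAULT, frames=[5,4,1] (faults so far: 3)
  step 5: ref 5 -> HIT, frames=[5,4,1] (faults so far: 3)
  step 6: ref 4 -> HIT, frames=[5,4,1] (faults so far: 3)
  step 7: ref 2 -> FAULT, evict 5, frames=[2,4,1] (faults so far: 4)
  step 8: ref 2 -> HIT, frames=[2,4,1] (faults so far: 4)
  step 9: ref 2 -> HIT, frames=[2,4,1] (faults so far: 4)
  step 10: ref 2 -> HIT, frames=[2,4,1] (faults so far: 4)
  step 11: ref 2 -> HIT, frames=[2,4,1] (faults so far: 4)
  step 12: ref 5 -> FAULT, evict 4, frames=[2,5,1] (faults so far: 5)
  FIFO total faults: 5
--- LRU ---
  step 0: ref 5 -> FAULT, frames=[5,-,-] (faults so far: 1)
  step 1: ref 4 -> FAULT, frames=[5,4,-] (faults so far: 2)
  step 2: ref 5 -> HIT, frames=[5,4,-] (faults so far: 2)
  step 3: ref 4 -> HIT, frames=[5,4,-] (faults so far: 2)
  step 4: ref 1 -> FAULT, frames=[5,4,1] (faults so far: 3)
  step 5: ref 5 -> HIT, frames=[5,4,1] (faults so far: 3)
  step 6: ref 4 -> HIT, frames=[5,4,1] (faults so far: 3)
  step 7: ref 2 -> FAULT, evict 1, frames=[5,4,2] (faults so far: 4)
  step 8: ref 2 -> HIT, frames=[5,4,2] (faults so far: 4)
  step 9: ref 2 -> HIT, frames=[5,4,2] (faults so far: 4)
  step 10: ref 2 -> HIT, frames=[5,4,2] (faults so far: 4)
  step 11: ref 2 -> HIT, frames=[5,4,2] (faults so far: 4)
  step 12: ref 5 -> HIT, frames=[5,4,2] (faults so far: 4)
  LRU total faults: 4
--- Optimal ---
  step 0: ref 5 -> FAULT, frames=[5,-,-] (faults so far: 1)
  step 1: ref 4 -> FAULT, frames=[5,4,-] (faults so far: 2)
  step 2: ref 5 -> HIT, frames=[5,4,-] (faults so far: 2)
  step 3: ref 4 -> HIT, frames=[5,4,-] (faults so far: 2)
  step 4: ref 1 -> FAULT, frames=[5,4,1] (faults so far: 3)
  step 5: ref 5 -> HIT, frames=[5,4,1] (faults so far: 3)
  step 6: ref 4 -> HIT, frames=[5,4,1] (faults so far: 3)
  step 7: ref 2 -> FAULT, evict 1, frames=[5,4,2] (faults so far: 4)
  step 8: ref 2 -> HIT, frames=[5,4,2] (faults so far: 4)
  step 9: ref 2 -> HIT, frames=[5,4,2] (faults so far: 4)
  step 10: ref 2 -> HIT, frames=[5,4,2] (faults so far: 4)
  step 11: ref 2 -> HIT, frames=[5,4,2] (faults so far: 4)
  step 12: ref 5 -> HIT, frames=[5,4,2] (faults so far: 4)
  Optimal total faults: 4

Answer: 5 4 4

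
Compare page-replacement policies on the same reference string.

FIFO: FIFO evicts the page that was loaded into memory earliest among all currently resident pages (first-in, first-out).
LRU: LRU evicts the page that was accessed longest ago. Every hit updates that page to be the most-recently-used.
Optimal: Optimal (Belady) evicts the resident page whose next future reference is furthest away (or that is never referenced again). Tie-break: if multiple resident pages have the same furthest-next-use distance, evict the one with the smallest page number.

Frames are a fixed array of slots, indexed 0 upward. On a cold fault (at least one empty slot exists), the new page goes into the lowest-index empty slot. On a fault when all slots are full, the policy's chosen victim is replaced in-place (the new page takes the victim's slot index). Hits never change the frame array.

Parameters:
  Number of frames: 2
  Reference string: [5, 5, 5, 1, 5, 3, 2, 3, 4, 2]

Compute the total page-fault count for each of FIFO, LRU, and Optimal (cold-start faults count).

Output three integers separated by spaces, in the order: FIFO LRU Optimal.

--- FIFO ---
  step 0: ref 5 -> FAULT, frames=[5,-] (faults so far: 1)
  step 1: ref 5 -> HIT, frames=[5,-] (faults so far: 1)
  step 2: ref 5 -> HIT, frames=[5,-] (faults so far: 1)
  step 3: ref 1 -> FAULT, frames=[5,1] (faults so far: 2)
  step 4: ref 5 -> HIT, frames=[5,1] (faults so far: 2)
  step 5: ref 3 -> FAULT, evict 5, frames=[3,1] (faults so far: 3)
  step 6: ref 2 -> FAULT, evict 1, frames=[3,2] (faults so far: 4)
  step 7: ref 3 -> HIT, frames=[3,2] (faults so far: 4)
  step 8: ref 4 -> FAULT, evict 3, frames=[4,2] (faults so far: 5)
  step 9: ref 2 -> HIT, frames=[4,2] (faults so far: 5)
  FIFO total faults: 5
--- LRU ---
  step 0: ref 5 -> FAULT, frames=[5,-] (faults so far: 1)
  step 1: ref 5 -> HIT, frames=[5,-] (faults so far: 1)
  step 2: ref 5 -> HIT, frames=[5,-] (faults so far: 1)
  step 3: ref 1 -> FAULT, frames=[5,1] (faults so far: 2)
  step 4: ref 5 -> HIT, frames=[5,1] (faults so far: 2)
  step 5: ref 3 -> FAULT, evict 1, frames=[5,3] (faults so far: 3)
  step 6: ref 2 -> FAULT, evict 5, frames=[2,3] (faults so far: 4)
  step 7: ref 3 -> HIT, frames=[2,3] (faults so far: 4)
  step 8: ref 4 -> FAULT, evict 2, frames=[4,3] (faults so far: 5)
  step 9: ref 2 -> FAULT, evict 3, frames=[4,2] (faults so far: 6)
  LRU total faults: 6
--- Optimal ---
  step 0: ref 5 -> FAULT, frames=[5,-] (faults so far: 1)
  step 1: ref 5 -> HIT, frames=[5,-] (faults so far: 1)
  step 2: ref 5 -> HIT, frames=[5,-] (faults so far: 1)
  step 3: ref 1 -> FAULT, frames=[5,1] (faults so far: 2)
  step 4: ref 5 -> HIT, frames=[5,1] (faults so far: 2)
  step 5: ref 3 -> FAULT, evict 1, frames=[5,3] (faults so far: 3)
  step 6: ref 2 -> FAULT, evict 5, frames=[2,3] (faults so far: 4)
  step 7: ref 3 -> HIT, frames=[2,3] (faults so far: 4)
  step 8: ref 4 -> FAULT, evict 3, frames=[2,4] (faults so far: 5)
  step 9: ref 2 -> HIT, frames=[2,4] (faults so far: 5)
  Optimal total faults: 5

Answer: 5 6 5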